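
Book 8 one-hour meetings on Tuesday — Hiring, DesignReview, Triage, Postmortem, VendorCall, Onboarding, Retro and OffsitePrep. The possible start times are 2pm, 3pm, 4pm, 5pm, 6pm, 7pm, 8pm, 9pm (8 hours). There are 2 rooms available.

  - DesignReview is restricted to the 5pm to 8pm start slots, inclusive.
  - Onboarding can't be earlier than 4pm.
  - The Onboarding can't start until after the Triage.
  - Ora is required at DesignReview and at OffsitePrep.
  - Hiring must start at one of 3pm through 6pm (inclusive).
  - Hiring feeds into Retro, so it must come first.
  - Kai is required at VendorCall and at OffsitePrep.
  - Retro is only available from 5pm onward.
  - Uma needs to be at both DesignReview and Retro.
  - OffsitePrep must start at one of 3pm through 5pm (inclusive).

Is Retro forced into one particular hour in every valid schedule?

Retro can be 5pm (e.g. Hiring -> 3pm; Triage -> 2pm; OffsitePrep -> 3pm; Onboarding -> 4pm; Retro -> 5pm; VendorCall -> 4pm; Postmortem -> 2pm; DesignReview -> 6pm) or 6pm (e.g. Retro -> 6pm, Hiring -> 3pm, OffsitePrep -> 3pm, VendorCall -> 4pm, Postmortem -> 2pm, DesignReview -> 5pm, Triage -> 2pm, Onboarding -> 4pm).

No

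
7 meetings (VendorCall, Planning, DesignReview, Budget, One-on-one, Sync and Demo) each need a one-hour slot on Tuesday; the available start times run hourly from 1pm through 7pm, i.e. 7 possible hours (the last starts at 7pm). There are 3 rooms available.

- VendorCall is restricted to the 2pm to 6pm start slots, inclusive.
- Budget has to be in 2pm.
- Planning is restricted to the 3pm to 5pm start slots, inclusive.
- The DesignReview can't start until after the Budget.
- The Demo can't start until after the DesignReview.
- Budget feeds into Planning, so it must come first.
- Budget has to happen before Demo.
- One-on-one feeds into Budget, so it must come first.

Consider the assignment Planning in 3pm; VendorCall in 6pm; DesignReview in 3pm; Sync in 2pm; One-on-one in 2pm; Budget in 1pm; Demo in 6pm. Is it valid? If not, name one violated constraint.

One-on-one feeds into Budget, so it must come first — violated.
VendorCall is restricted to the 2pm to 6pm start slots, inclusive — holds.
Planning is restricted to the 3pm to 5pm start slots, inclusive — holds.
The DesignReview can't start until after the Budget — holds.
Budget has to happen before Demo — holds.
Budget feeds into Planning, so it must come first — holds.
There are 3 rooms available — holds.
Budget has to be in 2pm — violated.
The Demo can't start until after the DesignReview — holds.

No. One-on-one feeds into Budget, so it must come first is not satisfied.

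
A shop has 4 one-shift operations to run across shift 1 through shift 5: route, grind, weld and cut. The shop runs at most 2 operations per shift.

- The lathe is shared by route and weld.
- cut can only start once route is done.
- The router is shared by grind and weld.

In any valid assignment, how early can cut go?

shift 2

Precedence pushes cut to at least shift 2.
cut at shift 2 is achievable: route=shift 1, weld=shift 2, cut=shift 2, grind=shift 1.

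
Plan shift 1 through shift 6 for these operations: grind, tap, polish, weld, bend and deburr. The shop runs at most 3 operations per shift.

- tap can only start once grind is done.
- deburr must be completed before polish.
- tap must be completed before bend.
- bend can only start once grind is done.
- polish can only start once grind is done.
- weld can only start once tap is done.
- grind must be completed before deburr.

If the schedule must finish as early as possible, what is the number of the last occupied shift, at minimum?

3

The precedence chain requires at least 3 distinct shifts.
With at most 3 per shift and 6 operations, at least 2 shifts are needed.
3 works (last occupied shift: shift 3): for example grind -> shift 1; tap -> shift 2; bend -> shift 3; polish -> shift 3; weld -> shift 3; deburr -> shift 2.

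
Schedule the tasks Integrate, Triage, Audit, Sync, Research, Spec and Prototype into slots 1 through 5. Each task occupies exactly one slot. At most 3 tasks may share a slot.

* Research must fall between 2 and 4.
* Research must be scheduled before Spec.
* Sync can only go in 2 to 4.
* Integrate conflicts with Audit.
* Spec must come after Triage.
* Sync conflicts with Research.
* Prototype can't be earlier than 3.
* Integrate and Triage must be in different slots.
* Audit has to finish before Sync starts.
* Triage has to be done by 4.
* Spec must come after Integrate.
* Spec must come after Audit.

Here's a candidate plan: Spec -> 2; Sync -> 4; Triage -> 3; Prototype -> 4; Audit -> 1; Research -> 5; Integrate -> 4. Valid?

No. Research must be scheduled before Spec is not satisfied.

Triage has to be done by 4 — holds.
Spec must come after Integrate — violated.
Research must fall between 2 and 4 — violated.
Integrate and Triage must be in different slots — holds.
Spec must come after Audit — holds.
Integrate conflicts with Audit — holds.
Sync conflicts with Research — holds.
Sync can only go in 2 to 4 — holds.
Prototype can't be earlier than 3 — holds.
At most 3 tasks may share a slot — holds.
Audit has to finish before Sync starts — holds.
Spec must come after Triage — violated.
Research must be scheduled before Spec — violated.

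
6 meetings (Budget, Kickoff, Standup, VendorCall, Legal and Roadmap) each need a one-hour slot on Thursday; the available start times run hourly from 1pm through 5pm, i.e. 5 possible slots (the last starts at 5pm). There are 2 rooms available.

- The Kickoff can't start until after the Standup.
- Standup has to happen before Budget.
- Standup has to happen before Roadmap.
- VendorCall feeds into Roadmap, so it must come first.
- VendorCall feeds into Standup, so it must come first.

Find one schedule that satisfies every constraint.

Legal in 1pm; Roadmap in 3pm; Standup in 2pm; VendorCall in 1pm; Budget in 3pm; Kickoff in 4pm

Checking: VendorCall(1pm) before Standup(2pm); Standup(2pm) before Budget(3pm); Standup(2pm) before Kickoff(4pm); Standup(2pm) before Roadmap(3pm); VendorCall(1pm) before Roadmap(3pm); max 2 per slot (cap 2).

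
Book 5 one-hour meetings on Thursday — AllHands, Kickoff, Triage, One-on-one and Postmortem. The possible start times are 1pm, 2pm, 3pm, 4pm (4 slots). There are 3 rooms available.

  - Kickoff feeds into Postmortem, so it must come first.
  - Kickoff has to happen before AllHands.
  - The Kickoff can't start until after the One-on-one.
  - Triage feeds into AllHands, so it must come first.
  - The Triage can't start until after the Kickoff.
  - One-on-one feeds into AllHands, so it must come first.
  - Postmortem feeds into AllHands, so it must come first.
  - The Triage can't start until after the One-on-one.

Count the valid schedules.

Enumerating: Kickoff=2pm, Triage=3pm, Postmortem=3pm, One-on-one=1pm, AllHands=4pm.

1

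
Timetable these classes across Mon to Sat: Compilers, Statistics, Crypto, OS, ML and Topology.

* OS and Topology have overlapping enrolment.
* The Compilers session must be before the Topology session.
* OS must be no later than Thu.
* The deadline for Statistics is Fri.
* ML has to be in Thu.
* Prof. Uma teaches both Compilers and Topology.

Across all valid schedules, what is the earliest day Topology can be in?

Tue

Precedence pushes Topology to at least Tue.
Topology at Tue is achievable: ML -> Thu, OS -> Mon, Topology -> Tue, Crypto -> Mon, Statistics -> Mon, Compilers -> Mon.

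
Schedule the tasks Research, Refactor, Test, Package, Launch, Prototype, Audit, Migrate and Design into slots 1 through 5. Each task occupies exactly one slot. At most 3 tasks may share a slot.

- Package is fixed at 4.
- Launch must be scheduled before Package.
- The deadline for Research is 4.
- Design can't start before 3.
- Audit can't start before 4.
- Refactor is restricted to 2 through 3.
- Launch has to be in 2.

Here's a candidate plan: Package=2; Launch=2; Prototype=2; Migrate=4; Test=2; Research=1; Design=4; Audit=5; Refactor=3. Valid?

Refactor is restricted to 2 through 3 — holds.
Audit can't start before 4 — holds.
Launch has to be in 2 — holds.
Design can't start before 3 — holds.
At most 3 tasks may share a slot — violated.
Package is fixed at 4 — violated.
The deadline for Research is 4 — holds.
Launch must be scheduled before Package — violated.

No. At most 3 tasks may share a slot is not satisfied.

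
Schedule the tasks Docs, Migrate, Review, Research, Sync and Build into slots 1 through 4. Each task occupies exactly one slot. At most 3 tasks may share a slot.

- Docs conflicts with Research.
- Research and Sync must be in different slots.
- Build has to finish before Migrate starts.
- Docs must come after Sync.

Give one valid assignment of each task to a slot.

Migrate -> 2, Docs -> 2, Research -> 3, Review -> 1, Build -> 1, Sync -> 1

Checking: Sync(1) before Docs(2); Build(1) before Migrate(2); Docs(2) != Research(3); Research(3) != Sync(1); max 3 per slot (cap 3).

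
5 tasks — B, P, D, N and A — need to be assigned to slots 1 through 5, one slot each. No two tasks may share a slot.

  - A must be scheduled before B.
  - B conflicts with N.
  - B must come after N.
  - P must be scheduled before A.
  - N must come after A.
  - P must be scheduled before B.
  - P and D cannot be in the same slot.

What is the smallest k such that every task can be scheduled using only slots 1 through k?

5

The precedence chain requires at least 4 distinct slots.
With at most 1 per slot and 5 tasks, at least 5 slots are needed.
5 works (last occupied slot: 5): for example B -> 4, P -> 1, A -> 2, N -> 3, D -> 5.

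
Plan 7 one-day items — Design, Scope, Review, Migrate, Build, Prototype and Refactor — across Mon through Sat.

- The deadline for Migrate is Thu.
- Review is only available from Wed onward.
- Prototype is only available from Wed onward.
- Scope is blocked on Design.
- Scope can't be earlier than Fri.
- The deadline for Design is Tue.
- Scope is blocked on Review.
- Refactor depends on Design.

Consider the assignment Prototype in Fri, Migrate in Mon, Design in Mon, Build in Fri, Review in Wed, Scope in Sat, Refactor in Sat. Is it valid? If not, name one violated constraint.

Valid

The deadline for Design is Tue — holds.
Review is only available from Wed onward — holds.
Scope is blocked on Design — holds.
Refactor depends on Design — holds.
Scope is blocked on Review — holds.
Scope can't be earlier than Fri — holds.
The deadline for Migrate is Thu — holds.
Prototype is only available from Wed onward — holds.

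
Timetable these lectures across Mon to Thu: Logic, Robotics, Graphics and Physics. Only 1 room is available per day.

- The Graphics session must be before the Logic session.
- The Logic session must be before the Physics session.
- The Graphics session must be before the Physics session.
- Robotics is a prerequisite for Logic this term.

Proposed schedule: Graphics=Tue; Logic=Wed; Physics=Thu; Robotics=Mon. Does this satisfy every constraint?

The Logic session must be before the Physics session — holds.
The Graphics session must be before the Logic session — holds.
Only 1 room is available per day — holds.
The Graphics session must be before the Physics session — holds.
Robotics is a prerequisite for Logic this term — holds.

Valid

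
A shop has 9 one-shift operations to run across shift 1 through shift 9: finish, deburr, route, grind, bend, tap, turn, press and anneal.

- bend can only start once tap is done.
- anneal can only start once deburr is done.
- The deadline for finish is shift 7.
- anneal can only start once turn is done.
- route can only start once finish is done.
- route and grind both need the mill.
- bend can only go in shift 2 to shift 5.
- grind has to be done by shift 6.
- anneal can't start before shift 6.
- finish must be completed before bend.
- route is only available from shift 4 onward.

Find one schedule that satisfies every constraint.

bend=shift 2, turn=shift 1, press=shift 1, route=shift 4, finish=shift 1, grind=shift 1, deburr=shift 1, anneal=shift 6, tap=shift 1

Checking: finish(shift 1) before route(shift 4); tap(shift 1) before bend(shift 2); finish(shift 1) before bend(shift 2); turn(shift 1) before anneal(shift 6); deburr(shift 1) before anneal(shift 6); route(shift 4) != grind(shift 1); route=shift 4 in [shift 4,shift 9]; anneal=shift 6 in [shift 6,shift 9]; finish=shift 1 in [shift 1,shift 7]; bend=shift 2 in [shift 2,shift 5]; grind=shift 1 in [shift 1,shift 6].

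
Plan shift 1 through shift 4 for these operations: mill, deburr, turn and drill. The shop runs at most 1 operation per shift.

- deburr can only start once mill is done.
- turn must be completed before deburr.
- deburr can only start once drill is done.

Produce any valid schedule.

deburr=shift 4, mill=shift 1, drill=shift 3, turn=shift 2

Checking: mill(shift 1) before deburr(shift 4); drill(shift 3) before deburr(shift 4); turn(shift 2) before deburr(shift 4); max 1 per shift (cap 1).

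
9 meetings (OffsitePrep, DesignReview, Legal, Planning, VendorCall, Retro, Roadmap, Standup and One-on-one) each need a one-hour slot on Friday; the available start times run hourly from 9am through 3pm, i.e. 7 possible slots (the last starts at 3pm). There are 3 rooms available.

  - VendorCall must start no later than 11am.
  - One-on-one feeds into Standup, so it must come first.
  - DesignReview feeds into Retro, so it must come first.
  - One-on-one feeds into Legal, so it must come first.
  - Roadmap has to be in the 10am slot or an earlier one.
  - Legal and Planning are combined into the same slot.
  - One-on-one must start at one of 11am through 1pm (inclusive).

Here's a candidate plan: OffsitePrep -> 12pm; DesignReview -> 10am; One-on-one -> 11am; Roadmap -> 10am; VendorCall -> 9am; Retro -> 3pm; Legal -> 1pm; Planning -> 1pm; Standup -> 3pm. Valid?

Yes, all constraints hold

One-on-one feeds into Standup, so it must come first — holds.
Roadmap has to be in the 10am slot or an earlier one — holds.
One-on-one feeds into Legal, so it must come first — holds.
Legal and Planning are combined into the same slot — holds.
DesignReview feeds into Retro, so it must come first — holds.
VendorCall must start no later than 11am — holds.
One-on-one must start at one of 11am through 1pm (inclusive) — holds.
There are 3 rooms available — holds.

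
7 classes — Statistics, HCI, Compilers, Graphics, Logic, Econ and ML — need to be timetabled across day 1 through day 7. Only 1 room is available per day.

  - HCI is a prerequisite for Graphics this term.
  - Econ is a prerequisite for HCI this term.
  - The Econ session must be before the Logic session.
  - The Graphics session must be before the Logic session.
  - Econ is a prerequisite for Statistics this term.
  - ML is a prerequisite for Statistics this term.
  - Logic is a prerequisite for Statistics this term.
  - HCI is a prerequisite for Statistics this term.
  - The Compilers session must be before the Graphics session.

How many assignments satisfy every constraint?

Splitting on HCI: it can be day 2 (4), day 3 (8), day 4 (6). Listing each branch's schedules as (Statistics, Compilers, Graphics, Logic, Econ, ML) by day number:
HCI=day 2: (7,3,4,5,1,6) (7,3,4,6,1,5) (7,3,5,6,1,4) (7,4,5,6,1,3) — 4.
HCI=day 3: (7,1,4,5,2,6) (7,1,4,6,2,5) (7,1,5,6,2,4) (7,2,4,5,1,6) (7,2,4,6,1,5) (7,2,5,6,1,4) (7,4,5,6,1,2) (7,4,5,6,2,1) — 8.
HCI=day 4: (7,1,5,6,2,3) (7,1,5,6,3,2) (7,2,5,6,1,3) (7,2,5,6,3,1) (7,3,5,6,1,2) (7,3,5,6,2,1) — 6.
Summing: 4 + 8 + 6 = 18.

18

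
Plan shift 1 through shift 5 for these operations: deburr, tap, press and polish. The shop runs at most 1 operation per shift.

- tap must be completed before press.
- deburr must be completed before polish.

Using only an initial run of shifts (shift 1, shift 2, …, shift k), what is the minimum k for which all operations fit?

4

The precedence chain requires at least 2 distinct shifts.
With at most 1 per shift and 4 operations, at least 4 shifts are needed.
4 works (last occupied shift: shift 4): for example tap -> shift 2; press -> shift 3; polish -> shift 4; deburr -> shift 1.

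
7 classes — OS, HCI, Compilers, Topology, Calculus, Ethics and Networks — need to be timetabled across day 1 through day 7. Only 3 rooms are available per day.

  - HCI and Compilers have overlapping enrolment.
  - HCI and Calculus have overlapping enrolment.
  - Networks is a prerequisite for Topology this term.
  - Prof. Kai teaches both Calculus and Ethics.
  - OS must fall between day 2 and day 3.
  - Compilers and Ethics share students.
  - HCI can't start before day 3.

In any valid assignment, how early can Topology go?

Precedence pushes Topology to at least day 2.
Topology at day 2 is achievable: HCI=day 3, Networks=day 1, Ethics=day 2, OS=day 2, Compilers=day 1, Calculus=day 1, Topology=day 2.

day 2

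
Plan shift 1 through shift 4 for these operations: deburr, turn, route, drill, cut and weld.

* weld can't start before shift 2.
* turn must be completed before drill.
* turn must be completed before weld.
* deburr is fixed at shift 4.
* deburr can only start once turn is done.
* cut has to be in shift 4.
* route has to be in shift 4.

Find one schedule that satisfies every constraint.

turn=shift 1; drill=shift 2; weld=shift 2; cut=shift 4; route=shift 4; deburr=shift 4

Checking: turn(shift 1) before weld(shift 2); turn(shift 1) before deburr(shift 4); turn(shift 1) before drill(shift 2); route=shift 4 in [shift 4,shift 4]; weld=shift 2 in [shift 2,shift 4]; deburr=shift 4 in [shift 4,shift 4]; cut=shift 4 in [shift 4,shift 4].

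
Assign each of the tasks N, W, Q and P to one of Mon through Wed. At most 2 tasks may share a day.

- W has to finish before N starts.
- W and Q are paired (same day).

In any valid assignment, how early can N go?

Tue

Precedence pushes N to at least Tue.
N at Tue is achievable: Q -> Mon, P -> Tue, N -> Tue, W -> Mon.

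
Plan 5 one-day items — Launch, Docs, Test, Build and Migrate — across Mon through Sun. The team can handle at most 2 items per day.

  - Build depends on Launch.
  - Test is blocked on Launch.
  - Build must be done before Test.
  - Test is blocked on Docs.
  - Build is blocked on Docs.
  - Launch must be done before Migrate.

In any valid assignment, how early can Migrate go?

Tue

Precedence pushes Migrate to at least Tue.
Migrate at Tue is achievable: Build in Tue, Migrate in Tue, Launch in Mon, Test in Wed, Docs in Mon.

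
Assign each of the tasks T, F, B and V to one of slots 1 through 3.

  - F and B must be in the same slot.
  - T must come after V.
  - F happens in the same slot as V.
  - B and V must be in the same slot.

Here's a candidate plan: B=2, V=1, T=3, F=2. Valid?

No — it violates: B and V must be in the same slot

T must come after V — holds.
B and V must be in the same slot — violated.
F happens in the same slot as V — violated.
F and B must be in the same slot — holds.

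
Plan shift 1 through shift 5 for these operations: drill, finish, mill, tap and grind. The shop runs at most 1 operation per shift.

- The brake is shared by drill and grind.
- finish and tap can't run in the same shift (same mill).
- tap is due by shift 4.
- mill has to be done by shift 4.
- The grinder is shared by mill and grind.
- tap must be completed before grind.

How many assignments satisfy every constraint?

48

Splitting on drill: it can be shift 1 (9), shift 2 (9), shift 3 (9), shift 4 (9), shift 5 (12). Listing each branch's schedules as (finish, mill, tap, grind) by shift number:
drill=shift 1: (2,3,4,5) (2,4,3,5) (3,2,4,5) (3,4,2,5) (4,2,3,5) (4,3,2,5) (5,2,3,4) (5,3,2,4) (5,4,2,3) — 9.
drill=shift 2: (1,3,4,5) (1,4,3,5) (3,1,4,5) (3,4,1,5) (4,1,3,5) (4,3,1,5) (5,1,3,4) (5,3,1,4) (5,4,1,3) — 9.
drill=shift 3: (1,2,4,5) (1,4,2,5) (2,1,4,5) (2,4,1,5) (4,1,2,5) (4,2,1,5) (5,1,2,4) (5,2,1,4) (5,4,1,2) — 9.
drill=shift 4: (1,2,3,5) (1,3,2,5) (2,1,3,5) (2,3,1,5) (3,1,2,5) (3,2,1,5) (5,1,2,3) (5,2,1,3) (5,3,1,2) — 9.
drill=shift 5: (1,2,3,4) (1,3,2,4) (1,4,2,3) (2,1,3,4) (2,3,1,4) (2,4,1,3) (3,1,2,4) (3,2,1,4) (3,4,1,2) (4,1,2,3) (4,2,1,3) (4,3,1,2) — 12.
Summing: 9 + 9 + 9 + 9 + 12 = 48.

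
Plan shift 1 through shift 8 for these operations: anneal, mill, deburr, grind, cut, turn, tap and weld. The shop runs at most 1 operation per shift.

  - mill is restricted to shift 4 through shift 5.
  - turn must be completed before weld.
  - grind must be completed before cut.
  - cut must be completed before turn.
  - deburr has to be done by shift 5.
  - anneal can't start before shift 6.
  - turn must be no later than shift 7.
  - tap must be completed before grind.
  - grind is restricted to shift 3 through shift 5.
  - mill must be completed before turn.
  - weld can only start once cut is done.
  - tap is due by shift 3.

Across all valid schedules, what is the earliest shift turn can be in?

Precedence pushes turn to at least shift 5; turn's own window allows nothing later than shift 7.
turn at shift 6 is achievable: grind -> shift 3; deburr -> shift 2; cut -> shift 5; turn -> shift 6; tap -> shift 1; anneal -> shift 7; mill -> shift 4; weld -> shift 8.
Nothing earlier works — the capacity limit rule out every shift before shift 6.

shift 6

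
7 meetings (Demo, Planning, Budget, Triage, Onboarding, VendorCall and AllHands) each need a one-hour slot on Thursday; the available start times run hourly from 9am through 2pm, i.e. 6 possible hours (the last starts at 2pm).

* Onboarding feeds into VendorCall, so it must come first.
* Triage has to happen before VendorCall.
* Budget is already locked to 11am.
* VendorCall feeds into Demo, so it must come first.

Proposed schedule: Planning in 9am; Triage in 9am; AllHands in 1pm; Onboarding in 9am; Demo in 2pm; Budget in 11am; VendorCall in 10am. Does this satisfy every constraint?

Valid

Triage has to happen before VendorCall — holds.
Budget is already locked to 11am — holds.
VendorCall feeds into Demo, so it must come first — holds.
Onboarding feeds into VendorCall, so it must come first — holds.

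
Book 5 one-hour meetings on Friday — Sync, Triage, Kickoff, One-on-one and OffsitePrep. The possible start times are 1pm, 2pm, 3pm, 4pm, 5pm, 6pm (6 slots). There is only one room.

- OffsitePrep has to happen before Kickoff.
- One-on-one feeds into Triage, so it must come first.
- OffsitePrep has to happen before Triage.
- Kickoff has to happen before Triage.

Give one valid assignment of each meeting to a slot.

OffsitePrep in 1pm; Triage in 4pm; Sync in 5pm; Kickoff in 2pm; One-on-one in 3pm

Checking: Kickoff(2pm) before Triage(4pm); OffsitePrep(1pm) before Kickoff(2pm); OffsitePrep(1pm) before Triage(4pm); One-on-one(3pm) before Triage(4pm); max 1 per slot (cap 1).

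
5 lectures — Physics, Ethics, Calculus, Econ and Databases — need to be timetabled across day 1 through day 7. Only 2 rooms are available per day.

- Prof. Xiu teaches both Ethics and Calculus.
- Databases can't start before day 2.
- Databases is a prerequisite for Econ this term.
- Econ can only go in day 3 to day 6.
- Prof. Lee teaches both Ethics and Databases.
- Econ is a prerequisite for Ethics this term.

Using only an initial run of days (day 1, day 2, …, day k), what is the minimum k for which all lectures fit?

4

The precedence chain requires at least 3 distinct days.
With at most 2 per day and 5 lectures, at least 3 days are needed.
Propagating the time windows through the other constraints, Ethics can't land before day 4, so the schedule must run through at least day 4.
4 works (last occupied day: day 4): for example Ethics in day 4, Econ in day 3, Calculus in day 1, Databases in day 2, Physics in day 1.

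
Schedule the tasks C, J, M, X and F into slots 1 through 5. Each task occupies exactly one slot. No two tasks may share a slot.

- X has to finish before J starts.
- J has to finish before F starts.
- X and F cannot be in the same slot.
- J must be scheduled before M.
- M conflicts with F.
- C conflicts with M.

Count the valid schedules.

10

Splitting on C: it can be 1 (2), 2 (2), 3 (2), 4 (2), 5 (2). Listing each branch's schedules as (J, M, X, F):
C=1: (3,4,2,5) (3,5,2,4) — 2.
C=2: (3,4,1,5) (3,5,1,4) — 2.
C=3: (2,4,1,5) (2,5,1,4) — 2.
C=4: (2,3,1,5) (2,5,1,3) — 2.
C=5: (2,3,1,4) (2,4,1,3) — 2.
Summing: 2 + 2 + 2 + 2 + 2 = 10.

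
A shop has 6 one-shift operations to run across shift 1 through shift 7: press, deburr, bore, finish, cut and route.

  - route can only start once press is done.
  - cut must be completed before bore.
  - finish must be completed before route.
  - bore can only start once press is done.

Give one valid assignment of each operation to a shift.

finish=shift 1; press=shift 1; bore=shift 2; cut=shift 1; route=shift 2; deburr=shift 1

Checking: finish(shift 1) before route(shift 2); press(shift 1) before bore(shift 2); press(shift 1) before route(shift 2); cut(shift 1) before bore(shift 2).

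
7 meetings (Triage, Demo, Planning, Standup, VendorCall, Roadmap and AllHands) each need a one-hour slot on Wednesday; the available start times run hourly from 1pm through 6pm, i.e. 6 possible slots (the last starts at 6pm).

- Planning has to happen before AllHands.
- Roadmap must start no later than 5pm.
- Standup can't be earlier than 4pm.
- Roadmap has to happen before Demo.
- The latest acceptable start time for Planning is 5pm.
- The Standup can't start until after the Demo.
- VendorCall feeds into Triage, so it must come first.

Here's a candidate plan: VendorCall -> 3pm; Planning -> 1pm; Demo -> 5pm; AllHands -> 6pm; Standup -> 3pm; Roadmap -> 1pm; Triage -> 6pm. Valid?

Roadmap has to happen before Demo — holds.
VendorCall feeds into Triage, so it must come first — holds.
Roadmap must start no later than 5pm — holds.
Planning has to happen before AllHands — holds.
The latest acceptable start time for Planning is 5pm — holds.
Standup can't be earlier than 4pm — violated.
The Standup can't start until after the Demo — violated.

No — it violates: Standup can't be earlier than 4pm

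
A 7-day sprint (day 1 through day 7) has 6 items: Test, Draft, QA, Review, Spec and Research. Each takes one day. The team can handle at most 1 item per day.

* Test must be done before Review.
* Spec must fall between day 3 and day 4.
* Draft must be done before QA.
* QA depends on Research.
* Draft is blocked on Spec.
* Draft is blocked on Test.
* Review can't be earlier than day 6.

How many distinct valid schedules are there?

36

Splitting on Test: it can be day 1 (14), day 2 (14), day 3 (4), day 4 (4). Listing each branch's schedules as (Draft, QA, Review, Spec, Research) by day number:
Test=day 1: (4,5,6,3,2) (4,5,7,3,2) (4,6,7,3,2) (4,6,7,3,5) (4,7,6,3,2) (4,7,6,3,5) (5,6,7,3,2) (5,6,7,3,4) (5,6,7,4,2) (5,6,7,4,3) (5,7,6,3,2) (5,7,6,3,4) (5,7,6,4,2) (5,7,6,4,3) — 14.
Test=day 2: (4,5,6,3,1) (4,5,7,3,1) (4,6,7,3,1) (4,6,7,3,5) (4,7,6,3,1) (4,7,6,3,5) (5,6,7,3,1) (5,6,7,3,4) (5,6,7,4,1) (5,6,7,4,3) (5,7,6,3,1) (5,7,6,3,4) (5,7,6,4,1) (5,7,6,4,3) — 14.
Test=day 3: (5,6,7,4,1) (5,6,7,4,2) (5,7,6,4,1) (5,7,6,4,2) — 4.
Test=day 4: (5,6,7,3,1) (5,6,7,3,2) (5,7,6,3,1) (5,7,6,3,2) — 4.
Summing: 14 + 14 + 4 + 4 = 36.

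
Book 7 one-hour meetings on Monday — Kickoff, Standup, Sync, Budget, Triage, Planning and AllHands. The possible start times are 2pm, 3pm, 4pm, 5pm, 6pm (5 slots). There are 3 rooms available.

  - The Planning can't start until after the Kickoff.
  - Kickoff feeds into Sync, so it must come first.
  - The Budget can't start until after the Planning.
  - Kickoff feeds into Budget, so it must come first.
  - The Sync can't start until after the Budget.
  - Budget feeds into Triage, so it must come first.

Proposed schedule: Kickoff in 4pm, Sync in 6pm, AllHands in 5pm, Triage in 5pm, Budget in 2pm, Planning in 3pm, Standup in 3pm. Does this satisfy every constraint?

The Sync can't start until after the Budget — holds.
There are 3 rooms available — holds.
The Planning can't start until after the Kickoff — violated.
Budget feeds into Triage, so it must come first — holds.
The Budget can't start until after the Planning — violated.
Kickoff feeds into Budget, so it must come first — violated.
Kickoff feeds into Sync, so it must come first — holds.

Invalid. Kickoff feeds into Budget, so it must come first.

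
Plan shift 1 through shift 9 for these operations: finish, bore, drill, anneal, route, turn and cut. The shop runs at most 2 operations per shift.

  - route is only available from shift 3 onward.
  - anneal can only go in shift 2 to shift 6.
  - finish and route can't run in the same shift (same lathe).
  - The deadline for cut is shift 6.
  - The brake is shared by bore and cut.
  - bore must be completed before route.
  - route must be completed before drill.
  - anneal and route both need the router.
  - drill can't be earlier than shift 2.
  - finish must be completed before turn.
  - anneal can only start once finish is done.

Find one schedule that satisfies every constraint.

anneal -> shift 2, bore -> shift 2, route -> shift 3, turn -> shift 3, finish -> shift 1, drill -> shift 4, cut -> shift 1

Checking: route(shift 3) before drill(shift 4); finish(shift 1) before turn(shift 3); bore(shift 2) before route(shift 3); finish(shift 1) before anneal(shift 2); finish(shift 1) != route(shift 3); anneal(shift 2) != route(shift 3); bore(shift 2) != cut(shift 1); anneal=shift 2 in [shift 2,shift 6]; route=shift 3 in [shift 3,shift 9]; cut=shift 1 in [shift 1,shift 6]; drill=shift 4 in [shift 2,shift 9]; max 2 per shift (cap 2).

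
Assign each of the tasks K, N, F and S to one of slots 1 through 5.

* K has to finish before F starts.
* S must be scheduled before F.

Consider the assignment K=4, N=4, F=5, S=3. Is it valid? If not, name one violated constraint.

Yes, all constraints hold

K has to finish before F starts — holds.
S must be scheduled before F — holds.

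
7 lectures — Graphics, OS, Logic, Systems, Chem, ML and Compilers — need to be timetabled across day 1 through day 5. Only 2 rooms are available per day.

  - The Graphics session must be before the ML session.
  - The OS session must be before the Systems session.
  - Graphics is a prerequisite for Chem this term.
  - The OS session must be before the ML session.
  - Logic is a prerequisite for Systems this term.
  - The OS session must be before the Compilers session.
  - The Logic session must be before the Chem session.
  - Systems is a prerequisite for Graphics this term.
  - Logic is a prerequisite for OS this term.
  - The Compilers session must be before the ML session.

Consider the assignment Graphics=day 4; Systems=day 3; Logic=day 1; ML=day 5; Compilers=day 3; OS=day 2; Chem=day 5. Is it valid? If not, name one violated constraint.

Yes, all constraints hold

The OS session must be before the ML session — holds.
The Logic session must be before the Chem session — holds.
Logic is a prerequisite for Systems this term — holds.
The OS session must be before the Compilers session — holds.
Logic is a prerequisite for OS this term — holds.
The Compilers session must be before the ML session — holds.
Only 2 rooms are available per day — holds.
Systems is a prerequisite for Graphics this term — holds.
The Graphics session must be before the ML session — holds.
Graphics is a prerequisite for Chem this term — holds.
The OS session must be before the Systems session — holds.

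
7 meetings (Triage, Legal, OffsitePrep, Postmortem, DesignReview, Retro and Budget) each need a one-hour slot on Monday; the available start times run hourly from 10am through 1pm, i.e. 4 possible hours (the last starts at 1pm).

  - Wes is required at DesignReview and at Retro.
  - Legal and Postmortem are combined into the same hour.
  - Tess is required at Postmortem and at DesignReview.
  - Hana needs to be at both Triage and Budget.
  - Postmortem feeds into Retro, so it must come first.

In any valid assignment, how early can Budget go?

10am

Budget at 10am is achievable: Budget in 10am, OffsitePrep in 10am, Legal in 10am, DesignReview in 12pm, Retro in 11am, Triage in 11am, Postmortem in 10am.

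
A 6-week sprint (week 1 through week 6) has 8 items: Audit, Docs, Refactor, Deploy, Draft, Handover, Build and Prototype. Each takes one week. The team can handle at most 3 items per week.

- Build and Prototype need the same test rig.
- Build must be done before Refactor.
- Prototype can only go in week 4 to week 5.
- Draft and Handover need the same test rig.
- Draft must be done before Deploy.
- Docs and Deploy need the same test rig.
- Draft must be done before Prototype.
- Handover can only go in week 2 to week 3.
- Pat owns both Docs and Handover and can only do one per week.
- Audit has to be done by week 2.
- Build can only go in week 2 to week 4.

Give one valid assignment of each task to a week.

Refactor in week 3, Prototype in week 4, Docs in week 1, Handover in week 2, Deploy in week 2, Audit in week 1, Build in week 2, Draft in week 1

Checking: Draft(week 1) before Prototype(week 4); Draft(week 1) before Deploy(week 2); Build(week 2) before Refactor(week 3); Docs(week 1) != Deploy(week 2); Draft(week 1) != Handover(week 2); Docs(week 1) != Handover(week 2); Build(week 2) != Prototype(week 4); Build=week 2 in [week 2,week 4]; Audit=week 1 in [week 1,week 2]; Handover=week 2 in [week 2,week 3]; Prototype=week 4 in [week 4,week 5]; max 3 per week (cap 3).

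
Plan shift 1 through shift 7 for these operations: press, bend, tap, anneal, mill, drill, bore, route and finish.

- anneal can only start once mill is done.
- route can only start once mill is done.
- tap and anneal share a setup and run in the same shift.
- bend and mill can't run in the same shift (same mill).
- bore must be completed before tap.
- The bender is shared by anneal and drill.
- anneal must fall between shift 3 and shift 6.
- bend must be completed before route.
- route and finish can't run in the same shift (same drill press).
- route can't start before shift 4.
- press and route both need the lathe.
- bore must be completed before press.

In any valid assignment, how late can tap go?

shift 6

Tap must be in the same shift as anneal, which can't be before shift 3, so tap is at least shift 3; tap must be in the same shift as anneal, which can't be after shift 6, so tap is at most shift 6.
tap at shift 6 is achievable: anneal -> shift 6, drill -> shift 1, finish -> shift 1, tap -> shift 6, bore -> shift 1, press -> shift 2, bend -> shift 2, route -> shift 4, mill -> shift 1.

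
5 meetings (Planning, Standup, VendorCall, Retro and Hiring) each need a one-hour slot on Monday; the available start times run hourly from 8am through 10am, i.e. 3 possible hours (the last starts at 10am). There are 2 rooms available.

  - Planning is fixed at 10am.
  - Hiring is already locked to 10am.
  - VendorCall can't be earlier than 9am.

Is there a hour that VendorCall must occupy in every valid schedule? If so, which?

VendorCall is available from 9am.
So VendorCall is pinned to 9am.

9am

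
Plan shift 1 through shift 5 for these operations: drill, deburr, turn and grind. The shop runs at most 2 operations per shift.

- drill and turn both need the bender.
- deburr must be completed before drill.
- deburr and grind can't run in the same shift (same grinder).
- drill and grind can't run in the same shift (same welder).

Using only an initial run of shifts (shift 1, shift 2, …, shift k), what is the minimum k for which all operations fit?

3 shifts

The precedence chain requires at least 2 distinct shifts.
With at most 2 per shift and 4 operations, at least 2 shifts are needed.
Could 2 shifts be enough, i.e. nothing placed later than shift 2? No: drill must come after deburr (at shift 1 or later) → {shift 2}; deburr must come before drill (at shift 2 or earlier) → {shift 1}; grind can't share with drill (shift 2) → {shift 1}; grind can't share with deburr (shift 1) → nothing is left.
So 2 shifts is not enough.
3 works (last occupied shift: shift 3): for example deburr=shift 1, turn=shift 1, drill=shift 2, grind=shift 3.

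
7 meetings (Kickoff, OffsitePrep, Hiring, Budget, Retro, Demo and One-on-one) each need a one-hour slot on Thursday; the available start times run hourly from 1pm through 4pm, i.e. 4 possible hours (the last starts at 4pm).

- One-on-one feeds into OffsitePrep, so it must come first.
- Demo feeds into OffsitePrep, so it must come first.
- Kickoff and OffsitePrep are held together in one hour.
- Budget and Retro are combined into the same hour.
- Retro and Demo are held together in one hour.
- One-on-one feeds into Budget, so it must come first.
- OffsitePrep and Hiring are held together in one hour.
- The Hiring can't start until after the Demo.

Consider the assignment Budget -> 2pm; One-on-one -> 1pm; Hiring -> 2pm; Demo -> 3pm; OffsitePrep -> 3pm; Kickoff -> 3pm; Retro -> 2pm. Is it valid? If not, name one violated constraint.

No. The Hiring can't start until after the Demo is not satisfied.

Retro and Demo are held together in one hour — violated.
One-on-one feeds into Budget, so it must come first — holds.
Kickoff and OffsitePrep are held together in one hour — holds.
One-on-one feeds into OffsitePrep, so it must come first — holds.
OffsitePrep and Hiring are held together in one hour — violated.
Demo feeds into OffsitePrep, so it must come first — violated.
The Hiring can't start until after the Demo — violated.
Budget and Retro are combined into the same hour — holds.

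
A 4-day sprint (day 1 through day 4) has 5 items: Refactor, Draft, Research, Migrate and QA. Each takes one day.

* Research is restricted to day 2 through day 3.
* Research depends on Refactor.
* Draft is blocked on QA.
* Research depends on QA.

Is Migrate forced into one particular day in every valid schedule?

Migrate can be day 1 (e.g. Refactor in day 1, Research in day 2, QA in day 1, Draft in day 2, Migrate in day 1) or day 2 (e.g. Draft -> day 2; Research -> day 2; Migrate -> day 2; QA -> day 1; Refactor -> day 1).

No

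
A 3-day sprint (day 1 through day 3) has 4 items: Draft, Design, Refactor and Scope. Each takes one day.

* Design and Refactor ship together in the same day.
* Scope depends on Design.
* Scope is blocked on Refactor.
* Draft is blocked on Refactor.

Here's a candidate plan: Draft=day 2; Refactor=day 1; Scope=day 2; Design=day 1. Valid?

Draft is blocked on Refactor — holds.
Scope depends on Design — holds.
Scope is blocked on Refactor — holds.
Design and Refactor ship together in the same day — holds.

Yes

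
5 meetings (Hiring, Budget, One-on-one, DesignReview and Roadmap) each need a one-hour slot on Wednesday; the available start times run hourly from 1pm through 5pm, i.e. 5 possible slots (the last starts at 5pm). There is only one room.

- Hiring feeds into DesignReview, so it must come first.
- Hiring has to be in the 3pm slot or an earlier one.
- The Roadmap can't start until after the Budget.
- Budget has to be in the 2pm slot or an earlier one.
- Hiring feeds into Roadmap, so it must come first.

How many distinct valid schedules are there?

16

Splitting on Hiring: it can be 1pm (6), 2pm (6), 3pm (4). Listing each branch's schedules as (Budget, One-on-one, DesignReview, Roadmap):
Hiring=1pm: (2pm,3pm,4pm,5pm) (2pm,3pm,5pm,4pm) (2pm,4pm,3pm,5pm) (2pm,4pm,5pm,3pm) (2pm,5pm,3pm,4pm) (2pm,5pm,4pm,3pm) — 6.
Hiring=2pm: (1pm,3pm,4pm,5pm) (1pm,3pm,5pm,4pm) (1pm,4pm,3pm,5pm) (1pm,4pm,5pm,3pm) (1pm,5pm,3pm,4pm) (1pm,5pm,4pm,3pm) — 6.
Hiring=3pm: (1pm,2pm,4pm,5pm) (1pm,2pm,5pm,4pm) (2pm,1pm,4pm,5pm) (2pm,1pm,5pm,4pm) — 4.
Summing: 6 + 6 + 4 = 16.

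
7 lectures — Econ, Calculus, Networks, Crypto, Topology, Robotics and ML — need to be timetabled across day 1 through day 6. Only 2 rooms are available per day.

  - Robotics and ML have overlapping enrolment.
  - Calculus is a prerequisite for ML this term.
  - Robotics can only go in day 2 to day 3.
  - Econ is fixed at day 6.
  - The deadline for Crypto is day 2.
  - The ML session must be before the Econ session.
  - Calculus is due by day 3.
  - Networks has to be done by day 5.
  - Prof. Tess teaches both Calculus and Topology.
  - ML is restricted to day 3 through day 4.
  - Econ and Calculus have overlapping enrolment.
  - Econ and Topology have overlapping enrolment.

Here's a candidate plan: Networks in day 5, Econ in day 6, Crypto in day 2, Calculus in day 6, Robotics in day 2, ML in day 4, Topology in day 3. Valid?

No — it violates: Econ and Calculus have overlapping enrolment

Econ and Calculus have overlapping enrolment — violated.
The ML session must be before the Econ session — holds.
Econ and Topology have overlapping enrolment — holds.
The deadline for Crypto is day 2 — holds.
Only 2 rooms are available per day — holds.
Networks has to be done by day 5 — holds.
Robotics can only go in day 2 to day 3 — holds.
Robotics and ML have overlapping enrolment — holds.
ML is restricted to day 3 through day 4 — holds.
Calculus is a prerequisite for ML this term — violated.
Prof. Tess teaches both Calculus and Topology — holds.
Econ is fixed at day 6 — holds.
Calculus is due by day 3 — violated.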